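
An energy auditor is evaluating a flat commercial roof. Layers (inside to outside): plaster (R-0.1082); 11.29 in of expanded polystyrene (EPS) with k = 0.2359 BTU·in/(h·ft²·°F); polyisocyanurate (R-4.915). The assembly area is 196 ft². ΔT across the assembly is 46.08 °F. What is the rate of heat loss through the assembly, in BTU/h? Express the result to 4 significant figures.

170.8 BTU/h

11.29/0.2359 = 47.859
R_total = 0.1082 + 47.859 + 4.915 = 52.882 ft²·°F·h/BTU
Q = A·ΔT/R = 196 × 46.08 / 52.882 = 170.79 BTU/h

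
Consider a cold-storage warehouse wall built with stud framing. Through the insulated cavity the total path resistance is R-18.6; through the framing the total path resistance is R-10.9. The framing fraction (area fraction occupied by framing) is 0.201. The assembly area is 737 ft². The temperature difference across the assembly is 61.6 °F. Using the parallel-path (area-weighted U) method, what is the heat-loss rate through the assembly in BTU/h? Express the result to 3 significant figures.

2790 BTU/h

U_eff = 0.799/18.6 + 0.201/10.9 = 0.04296 + 0.01844 = 0.0614
R_eff = 1/U_eff = 16.29 ft²·°F·h/BTU
Q = 737 × 61.6 / 16.29 = 2787 BTU/h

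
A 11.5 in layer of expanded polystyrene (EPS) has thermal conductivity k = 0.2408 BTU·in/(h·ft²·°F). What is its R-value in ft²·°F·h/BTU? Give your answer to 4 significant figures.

47.76 ft²·°F·h/BTU

R = L/k = 11.5/0.2408 = 47.757 ft²·°F·h/BTU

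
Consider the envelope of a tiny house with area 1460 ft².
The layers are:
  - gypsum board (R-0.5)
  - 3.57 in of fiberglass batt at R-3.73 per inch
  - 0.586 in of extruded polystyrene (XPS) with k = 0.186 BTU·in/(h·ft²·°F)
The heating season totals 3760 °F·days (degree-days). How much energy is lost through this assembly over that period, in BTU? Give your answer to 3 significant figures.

3.57 × 3.73 = 13.32
0.586/0.186 = 3.151
R_total = 0.5 + 13.32 + 3.151 = 16.97 ft²·°F·h/BTU
E = A × HDD × 24 / R = 1460 × 3760 × 24 / 16.97 = 7765000 BTU

7770000 BTU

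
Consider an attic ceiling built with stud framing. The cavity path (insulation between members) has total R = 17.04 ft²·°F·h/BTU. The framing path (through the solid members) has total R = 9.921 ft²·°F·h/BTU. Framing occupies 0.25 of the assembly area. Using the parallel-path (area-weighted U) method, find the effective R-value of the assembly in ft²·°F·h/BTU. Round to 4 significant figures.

14.45 ft²·°F·h/BTU

U_eff = 0.75/17.04 + 0.25/9.921 = 0.044014 + 0.025199 = 0.069213
R_eff = 1/U_eff = 14.448 ft²·°F·h/BTU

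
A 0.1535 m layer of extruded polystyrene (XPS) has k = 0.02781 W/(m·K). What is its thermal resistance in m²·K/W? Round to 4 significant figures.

R = L/k = 0.1535/0.02781 = 5.5196 m²·K/W

5.520 m²·K/W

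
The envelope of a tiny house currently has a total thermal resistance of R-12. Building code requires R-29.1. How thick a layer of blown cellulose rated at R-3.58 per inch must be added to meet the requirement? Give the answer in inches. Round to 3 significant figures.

ΔR = 29.1 − 12 = 17.1 ft²·°F·h/BTU
L = ΔR / (R/in) = 17.1/3.58 = 4.777 in

4.78 in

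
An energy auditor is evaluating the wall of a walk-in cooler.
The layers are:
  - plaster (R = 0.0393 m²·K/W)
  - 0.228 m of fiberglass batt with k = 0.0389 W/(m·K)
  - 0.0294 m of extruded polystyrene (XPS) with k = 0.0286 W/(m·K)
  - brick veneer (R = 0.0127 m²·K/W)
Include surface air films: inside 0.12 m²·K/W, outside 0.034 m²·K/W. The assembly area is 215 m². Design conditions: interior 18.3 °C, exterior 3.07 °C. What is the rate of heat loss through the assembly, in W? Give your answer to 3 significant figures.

462 W

0.228/0.0389 = 5.861
0.0294/0.0286 = 1.028
R_total = 0.12 + 0.0393 + 5.861 + 1.028 + 0.0127 + 0.034 = 7.095 m²·K/W
Q = A·ΔT/R = 215 × (18.3 − 3.07) / 7.095 = 461.5 W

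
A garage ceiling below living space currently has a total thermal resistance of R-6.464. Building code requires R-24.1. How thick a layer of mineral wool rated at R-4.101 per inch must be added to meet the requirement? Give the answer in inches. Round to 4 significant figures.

4.300 in

ΔR = 24.1 − 6.464 = 17.636 ft²·°F·h/BTU
L = ΔR / (R/in) = 17.636/4.101 = 4.3004 in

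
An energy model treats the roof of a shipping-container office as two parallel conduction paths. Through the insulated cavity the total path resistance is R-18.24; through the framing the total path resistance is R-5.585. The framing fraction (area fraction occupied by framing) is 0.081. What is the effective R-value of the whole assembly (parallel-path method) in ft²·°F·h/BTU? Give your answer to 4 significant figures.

15.41 ft²·°F·h/BTU

U_eff = 0.919/18.24 + 0.081/5.585 = 0.050384 + 0.014503 = 0.064887
R_eff = 1/U_eff = 15.411 ft²·°F·h/BTU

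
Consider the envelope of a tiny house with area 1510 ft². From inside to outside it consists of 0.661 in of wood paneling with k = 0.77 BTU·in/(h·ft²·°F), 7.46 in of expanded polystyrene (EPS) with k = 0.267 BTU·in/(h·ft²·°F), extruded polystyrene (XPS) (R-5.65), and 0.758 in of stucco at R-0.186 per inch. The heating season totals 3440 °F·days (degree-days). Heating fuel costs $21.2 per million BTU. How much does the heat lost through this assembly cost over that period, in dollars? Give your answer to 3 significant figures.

76.4 dollars

0.661/0.77 = 0.8584
7.46/0.267 = 27.94
0.758 × 0.186 = 0.141
R_total = 0.8584 + 27.94 + 5.65 + 0.141 = 34.59 ft²·°F·h/BTU
E = A × HDD × 24 / R = 1510 × 3440 × 24 / 34.59 = 3604000 BTU
Cost = 3604000/10⁶ × 21.2 = $76.41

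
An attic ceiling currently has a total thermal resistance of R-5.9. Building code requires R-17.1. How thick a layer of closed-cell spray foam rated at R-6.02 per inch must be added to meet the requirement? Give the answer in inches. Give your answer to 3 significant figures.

1.86 in

ΔR = 17.1 − 5.9 = 11.2 ft²·°F·h/BTU
L = ΔR / (R/in) = 11.2/6.02 = 1.86 in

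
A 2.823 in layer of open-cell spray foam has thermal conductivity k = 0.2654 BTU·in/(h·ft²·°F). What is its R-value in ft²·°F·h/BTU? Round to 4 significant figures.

R = L/k = 2.823/0.2654 = 10.637 ft²·°F·h/BTU

10.64 ft²·°F·h/BTU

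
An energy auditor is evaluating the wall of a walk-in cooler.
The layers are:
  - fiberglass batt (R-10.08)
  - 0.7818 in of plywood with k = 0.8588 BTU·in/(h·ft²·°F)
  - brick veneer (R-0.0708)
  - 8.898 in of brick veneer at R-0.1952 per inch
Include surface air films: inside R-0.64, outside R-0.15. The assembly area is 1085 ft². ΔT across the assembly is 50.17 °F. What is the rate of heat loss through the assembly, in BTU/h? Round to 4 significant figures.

0.7818/0.8588 = 0.91034
8.898 × 0.1952 = 1.7369
R_total = 0.64 + 10.08 + 0.91034 + 0.0708 + 1.7369 + 0.15 = 13.588 ft²·°F·h/BTU
Q = A·ΔT/R = 1085 × 50.17 / 13.588 = 4006.1 BTU/h

4006 BTU/h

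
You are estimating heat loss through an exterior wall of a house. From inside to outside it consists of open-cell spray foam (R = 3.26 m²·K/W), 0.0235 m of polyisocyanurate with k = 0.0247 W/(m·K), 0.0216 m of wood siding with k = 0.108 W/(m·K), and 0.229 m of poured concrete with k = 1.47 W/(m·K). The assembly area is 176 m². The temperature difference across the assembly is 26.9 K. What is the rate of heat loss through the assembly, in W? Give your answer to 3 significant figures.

1040 W

0.0235/0.0247 = 0.9514
0.0216/0.108 = 0.2
0.229/1.47 = 0.1558
R_total = 3.26 + 0.9514 + 0.2 + 0.1558 = 4.567 m²·K/W
Q = A·ΔT/R = 176 × 26.9 / 4.567 = 1037 W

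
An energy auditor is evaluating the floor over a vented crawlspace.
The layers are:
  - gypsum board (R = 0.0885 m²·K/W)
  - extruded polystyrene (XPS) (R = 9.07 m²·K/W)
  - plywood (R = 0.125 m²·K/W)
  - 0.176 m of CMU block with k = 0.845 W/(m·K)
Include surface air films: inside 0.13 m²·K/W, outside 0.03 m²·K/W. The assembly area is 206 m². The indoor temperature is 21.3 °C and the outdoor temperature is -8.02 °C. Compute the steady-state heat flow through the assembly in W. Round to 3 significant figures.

626 W

0.176/0.845 = 0.2083
R_total = 0.13 + 0.0885 + 9.07 + 0.125 + 0.2083 + 0.03 = 9.652 m²·K/W
Q = A·ΔT/R = 206 × (21.3 − (-8.02)) / 9.652 = 625.8 W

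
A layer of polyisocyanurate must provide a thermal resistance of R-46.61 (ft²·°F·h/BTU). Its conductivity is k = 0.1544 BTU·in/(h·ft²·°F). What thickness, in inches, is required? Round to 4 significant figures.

7.197 in

L = R × k = 46.61 × 0.1544 = 7.1966 in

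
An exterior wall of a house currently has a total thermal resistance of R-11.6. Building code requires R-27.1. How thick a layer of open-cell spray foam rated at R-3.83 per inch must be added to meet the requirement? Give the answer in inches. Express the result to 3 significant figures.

ΔR = 27.1 − 11.6 = 15.5 ft²·°F·h/BTU
L = ΔR / (R/in) = 15.5/3.83 = 4.047 in

4.05 in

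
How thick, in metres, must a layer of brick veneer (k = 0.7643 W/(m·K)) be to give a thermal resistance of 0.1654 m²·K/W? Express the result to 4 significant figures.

0.1264 m

L = R·k = 0.1654 × 0.7643 = 0.12642 m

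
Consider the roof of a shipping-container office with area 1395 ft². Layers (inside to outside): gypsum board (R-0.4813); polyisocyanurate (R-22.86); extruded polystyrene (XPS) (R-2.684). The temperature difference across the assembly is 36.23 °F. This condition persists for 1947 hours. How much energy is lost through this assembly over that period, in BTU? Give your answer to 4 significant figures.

R_total = 0.4813 + 22.86 + 2.684 = 26.025 ft²·°F·h/BTU
Q = 1395 × 36.23 / 26.025 = 1942 BTU/h
E = 1942 × 1947 = 3781100 BTU

3781000 BTU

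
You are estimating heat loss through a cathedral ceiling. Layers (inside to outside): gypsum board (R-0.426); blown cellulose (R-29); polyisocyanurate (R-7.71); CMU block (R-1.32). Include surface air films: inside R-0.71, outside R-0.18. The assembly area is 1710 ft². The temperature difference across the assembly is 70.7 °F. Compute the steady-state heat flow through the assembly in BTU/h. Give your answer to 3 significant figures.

3070 BTU/h

R_total = 0.71 + 0.426 + 29 + 7.71 + 1.32 + 0.18 = 39.35 ft²·°F·h/BTU
Q = A·ΔT/R = 1710 × 70.7 / 39.35 = 3073 BTU/h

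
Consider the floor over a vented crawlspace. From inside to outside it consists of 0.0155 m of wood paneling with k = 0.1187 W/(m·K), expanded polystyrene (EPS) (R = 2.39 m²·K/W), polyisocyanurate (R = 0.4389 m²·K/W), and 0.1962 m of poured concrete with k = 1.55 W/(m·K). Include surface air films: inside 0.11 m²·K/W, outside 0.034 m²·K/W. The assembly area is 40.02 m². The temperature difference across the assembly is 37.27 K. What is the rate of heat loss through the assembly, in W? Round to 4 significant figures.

461.8 W

0.0155/0.1187 = 0.13058
0.1962/1.55 = 0.12658
R_total = 0.11 + 0.13058 + 2.39 + 0.4389 + 0.12658 + 0.034 = 3.2301 m²·K/W
Q = A·ΔT/R = 40.02 × 37.27 / 3.2301 = 461.77 W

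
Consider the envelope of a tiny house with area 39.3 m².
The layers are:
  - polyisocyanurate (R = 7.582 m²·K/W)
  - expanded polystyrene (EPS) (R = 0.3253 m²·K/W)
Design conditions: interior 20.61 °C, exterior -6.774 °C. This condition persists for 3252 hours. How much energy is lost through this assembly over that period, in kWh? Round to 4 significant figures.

442.6 kWh

R_total = 7.582 + 0.3253 = 7.9073 m²·K/W
Q = 39.3 × (20.61 − (-6.774)) / 7.9073 = 136.1 W
E = 136.1 W × 3252 h / 1000 = 442.6 kWh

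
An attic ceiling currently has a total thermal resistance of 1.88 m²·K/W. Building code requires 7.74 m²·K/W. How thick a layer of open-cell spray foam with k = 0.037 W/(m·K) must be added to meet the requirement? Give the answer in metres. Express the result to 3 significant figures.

ΔR = 7.74 − 1.88 = 5.86 m²·K/W
L = ΔR × k = 5.86 × 0.037 = 0.2168 m

0.217 m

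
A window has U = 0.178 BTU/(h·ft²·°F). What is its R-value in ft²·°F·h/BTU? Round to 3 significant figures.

5.62 ft²·°F·h/BTU

R = 1/U = 1/0.178 = 5.618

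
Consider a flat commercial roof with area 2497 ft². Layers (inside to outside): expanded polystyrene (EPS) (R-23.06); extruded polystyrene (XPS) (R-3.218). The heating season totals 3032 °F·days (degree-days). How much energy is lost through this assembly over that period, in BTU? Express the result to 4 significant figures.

R_total = 23.06 + 3.218 = 26.278 ft²·°F·h/BTU
E = A × HDD × 24 / R = 2497 × 3032 × 24 / 26.278 = 6914600 BTU

6915000 BTU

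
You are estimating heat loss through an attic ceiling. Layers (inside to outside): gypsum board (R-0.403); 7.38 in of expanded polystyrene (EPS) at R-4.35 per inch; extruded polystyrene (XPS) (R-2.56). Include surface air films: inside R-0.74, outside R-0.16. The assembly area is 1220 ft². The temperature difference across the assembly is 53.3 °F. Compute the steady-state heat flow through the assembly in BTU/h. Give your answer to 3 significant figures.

7.38 × 4.35 = 32.1
R_total = 0.74 + 0.403 + 32.1 + 2.56 + 0.16 = 35.97 ft²·°F·h/BTU
Q = A·ΔT/R = 1220 × 53.3 / 35.97 = 1808 BTU/h

1810 BTU/h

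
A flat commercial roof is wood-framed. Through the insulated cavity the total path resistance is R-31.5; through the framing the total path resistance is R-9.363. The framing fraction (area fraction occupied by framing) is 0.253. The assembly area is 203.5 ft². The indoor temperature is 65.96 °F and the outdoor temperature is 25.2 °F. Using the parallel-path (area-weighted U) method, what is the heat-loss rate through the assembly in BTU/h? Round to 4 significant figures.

U_eff = 0.747/31.5 + 0.253/9.363 = 0.023714 + 0.027021 = 0.050736
R_eff = 1/U_eff = 19.71 ft²·°F·h/BTU
Q = 203.5 × (65.96 − 25.2) / 19.71 = 420.83 BTU/h

420.8 BTU/h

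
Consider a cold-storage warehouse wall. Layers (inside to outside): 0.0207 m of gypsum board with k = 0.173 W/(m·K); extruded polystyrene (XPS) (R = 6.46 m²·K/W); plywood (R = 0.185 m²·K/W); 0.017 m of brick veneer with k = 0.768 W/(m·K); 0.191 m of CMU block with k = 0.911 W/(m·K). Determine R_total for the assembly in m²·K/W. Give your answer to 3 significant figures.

7.00 m²·K/W

0.0207/0.173 = 0.1197
0.017/0.768 = 0.02214
0.191/0.911 = 0.2097
R_total = 0.1197 + 6.46 + 0.185 + 0.02214 + 0.2097 = 6.996 m²·K/W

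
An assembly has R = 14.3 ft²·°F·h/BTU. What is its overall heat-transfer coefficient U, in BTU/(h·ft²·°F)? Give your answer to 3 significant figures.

U = 1/R = 1/14.3 = 0.06993

0.0699 BTU/(h·ft²·°F)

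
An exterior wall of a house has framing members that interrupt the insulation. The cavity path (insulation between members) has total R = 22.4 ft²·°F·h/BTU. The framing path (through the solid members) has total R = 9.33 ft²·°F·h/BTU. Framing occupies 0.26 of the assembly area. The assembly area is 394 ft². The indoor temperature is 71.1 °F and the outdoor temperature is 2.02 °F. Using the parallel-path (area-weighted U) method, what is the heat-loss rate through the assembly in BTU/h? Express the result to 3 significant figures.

U_eff = 0.74/22.4 + 0.26/9.33 = 0.03304 + 0.02787 = 0.0609
R_eff = 1/U_eff = 16.42 ft²·°F·h/BTU
Q = 394 × (71.1 − 2.02) / 16.42 = 1658 BTU/h

1660 BTU/h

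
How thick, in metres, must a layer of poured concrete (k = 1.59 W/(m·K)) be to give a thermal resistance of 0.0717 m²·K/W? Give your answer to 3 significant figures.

0.114 m

L = R·k = 0.0717 × 1.59 = 0.114 m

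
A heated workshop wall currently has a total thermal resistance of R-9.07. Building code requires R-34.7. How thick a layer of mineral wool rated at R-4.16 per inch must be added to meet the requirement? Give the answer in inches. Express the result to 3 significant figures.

6.16 in

ΔR = 34.7 − 9.07 = 25.63 ft²·°F·h/BTU
L = ΔR / (R/in) = 25.63/4.16 = 6.161 in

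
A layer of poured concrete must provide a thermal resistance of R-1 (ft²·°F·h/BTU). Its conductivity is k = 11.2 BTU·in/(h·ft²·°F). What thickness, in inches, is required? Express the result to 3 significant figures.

11.2 in

L = R × k = 1 × 11.2 = 11.2 in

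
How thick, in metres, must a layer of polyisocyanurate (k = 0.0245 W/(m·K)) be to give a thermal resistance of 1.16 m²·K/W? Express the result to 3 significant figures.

L = R·k = 1.16 × 0.0245 = 0.02842 m

0.0284 m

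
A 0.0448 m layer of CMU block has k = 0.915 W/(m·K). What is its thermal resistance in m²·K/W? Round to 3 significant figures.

0.0490 m²·K/W

R = L/k = 0.0448/0.915 = 0.04896 m²·K/W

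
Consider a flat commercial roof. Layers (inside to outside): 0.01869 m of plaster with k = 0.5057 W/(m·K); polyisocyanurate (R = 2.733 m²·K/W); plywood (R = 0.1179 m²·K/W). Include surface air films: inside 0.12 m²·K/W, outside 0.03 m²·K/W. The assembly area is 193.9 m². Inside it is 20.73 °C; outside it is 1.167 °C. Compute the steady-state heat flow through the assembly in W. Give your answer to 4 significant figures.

0.01869/0.5057 = 0.036959
R_total = 0.12 + 0.036959 + 2.733 + 0.1179 + 0.03 = 3.0379 m²·K/W
Q = A·ΔT/R = 193.9 × (20.73 − 1.167) / 3.0379 = 1248.7 W

1249 W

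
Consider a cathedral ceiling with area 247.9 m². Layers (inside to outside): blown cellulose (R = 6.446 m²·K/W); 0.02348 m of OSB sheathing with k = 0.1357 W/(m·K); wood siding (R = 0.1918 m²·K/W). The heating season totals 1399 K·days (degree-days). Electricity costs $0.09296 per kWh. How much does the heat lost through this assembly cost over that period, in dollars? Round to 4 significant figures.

0.02348/0.1357 = 0.17303
R_total = 6.446 + 0.17303 + 0.1918 = 6.8108 m²·K/W
E = A × HDD × 24 / R / 1000 = 247.9 × 1399 × 24 / 6.8108 / 1000 = 1222.1 kWh
Cost = 1222.1 × 0.09296 = $113.61

113.6 dollars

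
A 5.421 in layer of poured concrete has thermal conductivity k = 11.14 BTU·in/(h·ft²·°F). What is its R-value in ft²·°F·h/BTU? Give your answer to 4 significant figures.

R = L/k = 5.421/11.14 = 0.48662 ft²·°F·h/BTU

0.4866 ft²·°F·h/BTU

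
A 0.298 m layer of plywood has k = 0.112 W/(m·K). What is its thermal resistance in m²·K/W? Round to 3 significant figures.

R = L/k = 0.298/0.112 = 2.661 m²·K/W

2.66 m²·K/W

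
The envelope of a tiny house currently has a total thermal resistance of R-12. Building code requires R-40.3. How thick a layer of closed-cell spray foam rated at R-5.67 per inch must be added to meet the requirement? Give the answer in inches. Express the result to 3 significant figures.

ΔR = 40.3 − 12 = 28.3 ft²·°F·h/BTU
L = ΔR / (R/in) = 28.3/5.67 = 4.991 in

4.99 in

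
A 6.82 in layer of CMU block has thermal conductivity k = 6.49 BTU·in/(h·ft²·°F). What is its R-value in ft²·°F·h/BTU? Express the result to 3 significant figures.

R = L/k = 6.82/6.49 = 1.051 ft²·°F·h/BTU

1.05 ft²·°F·h/BTU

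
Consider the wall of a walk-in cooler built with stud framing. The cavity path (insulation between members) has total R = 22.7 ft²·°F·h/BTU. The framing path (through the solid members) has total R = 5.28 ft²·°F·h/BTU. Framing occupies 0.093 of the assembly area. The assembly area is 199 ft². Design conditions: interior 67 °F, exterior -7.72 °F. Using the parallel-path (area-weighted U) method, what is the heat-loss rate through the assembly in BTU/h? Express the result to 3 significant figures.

U_eff = 0.907/22.7 + 0.093/5.28 = 0.03996 + 0.01761 = 0.05757
R_eff = 1/U_eff = 17.37 ft²·°F·h/BTU
Q = 199 × (67 − (-7.72)) / 17.37 = 856 BTU/h

856 BTU/h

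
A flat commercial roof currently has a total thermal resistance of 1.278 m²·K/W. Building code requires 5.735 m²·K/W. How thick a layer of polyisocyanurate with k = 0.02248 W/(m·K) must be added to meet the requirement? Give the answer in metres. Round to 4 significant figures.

ΔR = 5.735 − 1.278 = 4.457 m²·K/W
L = ΔR × k = 4.457 × 0.02248 = 0.10019 m

0.1002 m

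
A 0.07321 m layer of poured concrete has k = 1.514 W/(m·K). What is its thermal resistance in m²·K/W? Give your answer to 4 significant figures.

0.04836 m²·K/W

R = L/k = 0.07321/1.514 = 0.048355 m²·K/W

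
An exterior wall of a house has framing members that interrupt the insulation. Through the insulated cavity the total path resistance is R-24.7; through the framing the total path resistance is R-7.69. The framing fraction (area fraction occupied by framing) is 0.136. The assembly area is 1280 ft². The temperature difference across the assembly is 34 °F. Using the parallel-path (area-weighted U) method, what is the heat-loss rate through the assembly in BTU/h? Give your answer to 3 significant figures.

2290 BTU/h

U_eff = 0.864/24.7 + 0.136/7.69 = 0.03498 + 0.01769 = 0.05267
R_eff = 1/U_eff = 18.99 ft²·°F·h/BTU
Q = 1280 × 34 / 18.99 = 2292 BTU/h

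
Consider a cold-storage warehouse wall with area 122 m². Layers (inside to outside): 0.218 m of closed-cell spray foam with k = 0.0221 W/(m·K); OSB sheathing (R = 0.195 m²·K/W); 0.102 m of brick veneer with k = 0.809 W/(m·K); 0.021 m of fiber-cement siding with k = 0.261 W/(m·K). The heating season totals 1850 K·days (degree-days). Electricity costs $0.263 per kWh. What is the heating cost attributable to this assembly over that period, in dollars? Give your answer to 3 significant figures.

0.218/0.0221 = 9.864
0.102/0.809 = 0.1261
0.021/0.261 = 0.08046
R_total = 9.864 + 0.195 + 0.1261 + 0.08046 = 10.27 m²·K/W
E = A × HDD × 24 / R / 1000 = 122 × 1850 × 24 / 10.27 / 1000 = 527.7 kWh
Cost = 527.7 × 0.263 = $138.8

139 dollars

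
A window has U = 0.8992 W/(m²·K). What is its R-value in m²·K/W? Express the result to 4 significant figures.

R = 1/U = 1/0.8992 = 1.1121

1.112 m²·K/W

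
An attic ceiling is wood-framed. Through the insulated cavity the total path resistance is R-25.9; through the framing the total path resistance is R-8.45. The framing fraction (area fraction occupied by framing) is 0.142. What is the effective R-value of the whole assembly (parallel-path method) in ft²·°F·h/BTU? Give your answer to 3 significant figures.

20.0 ft²·°F·h/BTU

U_eff = 0.858/25.9 + 0.142/8.45 = 0.03313 + 0.0168 = 0.04993
R_eff = 1/U_eff = 20.03 ft²·°F·h/BTU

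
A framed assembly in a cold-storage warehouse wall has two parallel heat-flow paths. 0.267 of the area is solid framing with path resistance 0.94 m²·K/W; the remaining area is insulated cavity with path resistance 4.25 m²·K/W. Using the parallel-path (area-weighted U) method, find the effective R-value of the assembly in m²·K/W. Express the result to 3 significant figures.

2.19 m²·K/W

U_eff = 0.733/4.25 + 0.267/0.94 = 0.1725 + 0.284 = 0.4565
R_eff = 1/U_eff = 2.191 m²·K/W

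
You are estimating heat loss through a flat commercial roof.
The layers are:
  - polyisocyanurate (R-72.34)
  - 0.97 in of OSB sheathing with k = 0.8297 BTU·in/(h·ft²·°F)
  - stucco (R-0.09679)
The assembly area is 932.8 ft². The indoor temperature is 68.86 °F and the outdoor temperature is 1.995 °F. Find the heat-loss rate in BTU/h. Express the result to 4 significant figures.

0.97/0.8297 = 1.1691
R_total = 72.34 + 1.1691 + 0.09679 = 73.606 ft²·°F·h/BTU
Q = A·ΔT/R = 932.8 × (68.86 − 1.995) / 73.606 = 847.37 BTU/h

847.4 BTU/h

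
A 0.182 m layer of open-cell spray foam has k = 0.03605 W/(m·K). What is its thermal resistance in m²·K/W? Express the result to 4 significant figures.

5.049 m²·K/W

R = L/k = 0.182/0.03605 = 5.0485 m²·K/W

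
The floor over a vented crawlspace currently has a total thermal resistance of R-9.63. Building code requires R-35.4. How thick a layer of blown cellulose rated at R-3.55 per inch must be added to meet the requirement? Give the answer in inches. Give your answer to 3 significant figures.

7.26 in

ΔR = 35.4 − 9.63 = 25.77 ft²·°F·h/BTU
L = ΔR / (R/in) = 25.77/3.55 = 7.259 in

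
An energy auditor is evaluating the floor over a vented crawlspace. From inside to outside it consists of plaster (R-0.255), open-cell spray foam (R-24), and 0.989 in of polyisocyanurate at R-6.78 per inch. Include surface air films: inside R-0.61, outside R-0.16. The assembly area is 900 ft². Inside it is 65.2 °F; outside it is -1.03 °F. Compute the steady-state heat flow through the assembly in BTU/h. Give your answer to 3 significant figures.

1880 BTU/h

0.989 × 6.78 = 6.705
R_total = 0.61 + 0.255 + 24 + 6.705 + 0.16 = 31.73 ft²·°F·h/BTU
Q = A·ΔT/R = 900 × (65.2 − (-1.03)) / 31.73 = 1879 BTU/h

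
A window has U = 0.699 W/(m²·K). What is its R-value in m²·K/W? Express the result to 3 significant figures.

R = 1/U = 1/0.699 = 1.431

1.43 m²·K/W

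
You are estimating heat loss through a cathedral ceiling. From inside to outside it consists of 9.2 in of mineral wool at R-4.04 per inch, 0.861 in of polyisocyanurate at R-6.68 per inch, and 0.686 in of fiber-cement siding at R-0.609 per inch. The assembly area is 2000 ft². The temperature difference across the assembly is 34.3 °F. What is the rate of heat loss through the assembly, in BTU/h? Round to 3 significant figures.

9.2 × 4.04 = 37.17
0.861 × 6.68 = 5.751
0.686 × 0.609 = 0.4178
R_total = 37.17 + 5.751 + 0.4178 = 43.34 ft²·°F·h/BTU
Q = A·ΔT/R = 2000 × 34.3 / 43.34 = 1583 BTU/h

1580 BTU/h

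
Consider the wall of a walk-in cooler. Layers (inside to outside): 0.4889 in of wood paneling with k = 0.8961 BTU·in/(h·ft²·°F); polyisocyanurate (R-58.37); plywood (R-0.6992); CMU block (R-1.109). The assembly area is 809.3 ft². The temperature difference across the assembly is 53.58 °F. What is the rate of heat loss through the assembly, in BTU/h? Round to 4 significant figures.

0.4889/0.8961 = 0.54559
R_total = 0.54559 + 58.37 + 0.6992 + 1.109 = 60.724 ft²·°F·h/BTU
Q = A·ΔT/R = 809.3 × 53.58 / 60.724 = 714.09 BTU/h

714.1 BTU/h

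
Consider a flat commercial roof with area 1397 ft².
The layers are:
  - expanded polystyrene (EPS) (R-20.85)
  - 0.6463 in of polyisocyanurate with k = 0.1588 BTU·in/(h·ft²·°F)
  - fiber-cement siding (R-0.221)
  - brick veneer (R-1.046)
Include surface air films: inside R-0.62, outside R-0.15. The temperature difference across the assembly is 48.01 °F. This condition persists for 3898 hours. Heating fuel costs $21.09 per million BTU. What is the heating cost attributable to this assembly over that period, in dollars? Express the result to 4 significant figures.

0.6463/0.1588 = 4.0699
R_total = 0.62 + 20.85 + 4.0699 + 0.221 + 1.046 + 0.15 = 26.957 ft²·°F·h/BTU
Q = 1397 × 48.01 / 26.957 = 2488 BTU/h
E = 2488 × 3898 = 9698400 BTU
Cost = 9698400/10⁶ × 21.09 = $204.54

204.5 dollars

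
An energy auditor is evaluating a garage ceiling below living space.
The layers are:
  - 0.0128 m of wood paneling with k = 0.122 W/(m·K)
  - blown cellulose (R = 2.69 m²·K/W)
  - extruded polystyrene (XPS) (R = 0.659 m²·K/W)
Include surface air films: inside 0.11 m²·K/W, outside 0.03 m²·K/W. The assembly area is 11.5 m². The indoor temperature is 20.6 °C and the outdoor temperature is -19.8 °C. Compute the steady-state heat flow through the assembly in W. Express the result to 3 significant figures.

129 W

0.0128/0.122 = 0.1049
R_total = 0.11 + 0.1049 + 2.69 + 0.659 + 0.03 = 3.594 m²·K/W
Q = A·ΔT/R = 11.5 × (20.6 − (-19.8)) / 3.594 = 129.3 W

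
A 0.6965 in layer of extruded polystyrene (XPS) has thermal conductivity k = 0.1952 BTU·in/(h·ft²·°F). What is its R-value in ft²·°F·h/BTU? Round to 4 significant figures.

3.568 ft²·°F·h/BTU

R = L/k = 0.6965/0.1952 = 3.5681 ft²·°F·h/BTU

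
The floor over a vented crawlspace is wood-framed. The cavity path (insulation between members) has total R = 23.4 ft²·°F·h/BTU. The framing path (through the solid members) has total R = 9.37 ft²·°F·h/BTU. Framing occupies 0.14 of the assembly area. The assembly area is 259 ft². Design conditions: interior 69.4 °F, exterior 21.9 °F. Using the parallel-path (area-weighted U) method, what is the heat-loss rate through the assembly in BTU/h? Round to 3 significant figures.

U_eff = 0.86/23.4 + 0.14/9.37 = 0.03675 + 0.01494 = 0.05169
R_eff = 1/U_eff = 19.34 ft²·°F·h/BTU
Q = 259 × (69.4 − 21.9) / 19.34 = 636 BTU/h

636 BTU/h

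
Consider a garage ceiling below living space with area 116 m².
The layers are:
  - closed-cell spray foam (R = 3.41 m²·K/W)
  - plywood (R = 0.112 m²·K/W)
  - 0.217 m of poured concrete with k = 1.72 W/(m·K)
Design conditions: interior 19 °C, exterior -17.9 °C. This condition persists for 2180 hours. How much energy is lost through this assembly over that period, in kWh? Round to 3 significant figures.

2560 kWh

0.217/1.72 = 0.1262
R_total = 3.41 + 0.112 + 0.1262 = 3.648 m²·K/W
Q = 116 × (19 − (-17.9)) / 3.648 = 1173 W
E = 1173 W × 2180 h / 1000 = 2558 kWh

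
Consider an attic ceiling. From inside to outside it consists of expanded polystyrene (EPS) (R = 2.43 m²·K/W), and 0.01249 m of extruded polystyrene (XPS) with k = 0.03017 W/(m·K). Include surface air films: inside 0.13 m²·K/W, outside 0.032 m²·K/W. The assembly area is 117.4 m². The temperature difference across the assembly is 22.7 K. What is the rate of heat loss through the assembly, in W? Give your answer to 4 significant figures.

0.01249/0.03017 = 0.41399
R_total = 0.13 + 2.43 + 0.41399 + 0.032 = 3.006 m²·K/W
Q = A·ΔT/R = 117.4 × 22.7 / 3.006 = 886.56 W

886.6 W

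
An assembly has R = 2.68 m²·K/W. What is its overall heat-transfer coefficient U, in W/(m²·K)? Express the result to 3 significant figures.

U = 1/R = 1/2.68 = 0.3731

0.373 W/(m²·K)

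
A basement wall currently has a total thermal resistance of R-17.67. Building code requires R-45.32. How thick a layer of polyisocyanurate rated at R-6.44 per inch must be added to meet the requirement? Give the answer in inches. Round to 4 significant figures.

4.293 in

ΔR = 45.32 − 17.67 = 27.65 ft²·°F·h/BTU
L = ΔR / (R/in) = 27.65/6.44 = 4.2935 in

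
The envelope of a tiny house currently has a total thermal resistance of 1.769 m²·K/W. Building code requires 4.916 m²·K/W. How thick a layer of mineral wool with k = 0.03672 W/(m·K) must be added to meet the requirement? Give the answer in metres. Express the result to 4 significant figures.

0.1156 m

ΔR = 4.916 − 1.769 = 3.147 m²·K/W
L = ΔR × k = 3.147 × 0.03672 = 0.11556 m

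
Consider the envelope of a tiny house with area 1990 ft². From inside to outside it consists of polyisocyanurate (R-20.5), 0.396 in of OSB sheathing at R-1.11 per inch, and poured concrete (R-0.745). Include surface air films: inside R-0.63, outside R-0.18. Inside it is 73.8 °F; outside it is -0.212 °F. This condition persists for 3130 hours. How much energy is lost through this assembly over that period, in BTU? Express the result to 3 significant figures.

20500000 BTU

0.396 × 1.11 = 0.4396
R_total = 0.63 + 20.5 + 0.4396 + 0.745 + 0.18 = 22.49 ft²·°F·h/BTU
Q = 1990 × (73.8 − (-0.212)) / 22.49 = 6548 BTU/h
E = 6548 × 3130 = 20490000 BTU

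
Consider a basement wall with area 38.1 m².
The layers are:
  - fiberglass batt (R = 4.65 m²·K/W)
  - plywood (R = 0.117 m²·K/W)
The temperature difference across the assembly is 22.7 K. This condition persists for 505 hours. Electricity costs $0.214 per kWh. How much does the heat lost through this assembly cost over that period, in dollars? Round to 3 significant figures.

19.6 dollars

R_total = 4.65 + 0.117 = 4.767 m²·K/W
Q = 38.1 × 22.7 / 4.767 = 181.4 W
E = 181.4 W × 505 h / 1000 = 91.62 kWh
Cost = 91.62 × 0.214 = $19.61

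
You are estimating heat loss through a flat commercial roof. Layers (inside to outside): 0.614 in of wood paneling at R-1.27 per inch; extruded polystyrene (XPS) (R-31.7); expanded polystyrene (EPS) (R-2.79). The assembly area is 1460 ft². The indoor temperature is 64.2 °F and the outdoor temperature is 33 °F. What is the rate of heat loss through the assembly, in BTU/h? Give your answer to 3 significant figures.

0.614 × 1.27 = 0.7798
R_total = 0.7798 + 31.7 + 2.79 = 35.27 ft²·°F·h/BTU
Q = A·ΔT/R = 1460 × (64.2 − 33) / 35.27 = 1292 BTU/h

1290 BTU/h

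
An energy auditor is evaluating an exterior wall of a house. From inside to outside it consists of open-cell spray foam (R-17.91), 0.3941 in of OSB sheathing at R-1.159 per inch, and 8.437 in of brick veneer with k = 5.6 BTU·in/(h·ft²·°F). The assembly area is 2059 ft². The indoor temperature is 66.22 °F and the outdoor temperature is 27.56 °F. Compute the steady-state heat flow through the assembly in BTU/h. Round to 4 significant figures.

0.3941 × 1.159 = 0.45676
8.437/5.6 = 1.5066
R_total = 17.91 + 0.45676 + 1.5066 = 19.873 ft²·°F·h/BTU
Q = A·ΔT/R = 2059 × (66.22 − 27.56) / 19.873 = 4005.4 BTU/h

4005 BTU/h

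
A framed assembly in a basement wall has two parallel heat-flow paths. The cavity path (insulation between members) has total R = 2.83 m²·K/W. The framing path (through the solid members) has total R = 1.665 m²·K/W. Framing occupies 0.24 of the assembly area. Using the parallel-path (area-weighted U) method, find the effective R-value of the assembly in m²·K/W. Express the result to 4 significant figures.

2.423 m²·K/W

U_eff = 0.76/2.83 + 0.24/1.665 = 0.26855 + 0.14414 = 0.4127
R_eff = 1/U_eff = 2.4231 m²·K/W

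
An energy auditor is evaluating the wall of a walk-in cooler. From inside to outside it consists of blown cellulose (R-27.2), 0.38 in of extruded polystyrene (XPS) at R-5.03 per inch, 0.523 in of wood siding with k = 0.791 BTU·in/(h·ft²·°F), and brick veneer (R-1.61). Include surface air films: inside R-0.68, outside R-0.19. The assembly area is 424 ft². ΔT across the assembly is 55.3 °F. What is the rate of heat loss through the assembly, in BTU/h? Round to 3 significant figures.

727 BTU/h

0.38 × 5.03 = 1.911
0.523/0.791 = 0.6612
R_total = 0.68 + 27.2 + 1.911 + 0.6612 + 1.61 + 0.19 = 32.25 ft²·°F·h/BTU
Q = A·ΔT/R = 424 × 55.3 / 32.25 = 727 BTU/h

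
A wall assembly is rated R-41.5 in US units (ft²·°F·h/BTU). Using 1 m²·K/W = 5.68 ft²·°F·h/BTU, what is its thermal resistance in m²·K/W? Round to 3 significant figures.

R_SI = 41.5/5.68 = 7.306

7.31 m²·K/W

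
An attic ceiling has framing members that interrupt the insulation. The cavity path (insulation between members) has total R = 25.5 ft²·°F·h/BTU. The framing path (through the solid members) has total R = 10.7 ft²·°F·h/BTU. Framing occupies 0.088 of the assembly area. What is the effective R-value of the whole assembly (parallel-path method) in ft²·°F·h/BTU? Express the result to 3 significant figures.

22.7 ft²·°F·h/BTU

U_eff = 0.912/25.5 + 0.088/10.7 = 0.03576 + 0.008224 = 0.04399
R_eff = 1/U_eff = 22.73 ft²·°F·h/BTU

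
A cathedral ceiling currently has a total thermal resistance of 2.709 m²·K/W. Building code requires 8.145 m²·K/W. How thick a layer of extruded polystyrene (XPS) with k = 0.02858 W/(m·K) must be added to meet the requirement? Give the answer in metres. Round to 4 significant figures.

ΔR = 8.145 − 2.709 = 5.436 m²·K/W
L = ΔR × k = 5.436 × 0.02858 = 0.15536 m

0.1554 m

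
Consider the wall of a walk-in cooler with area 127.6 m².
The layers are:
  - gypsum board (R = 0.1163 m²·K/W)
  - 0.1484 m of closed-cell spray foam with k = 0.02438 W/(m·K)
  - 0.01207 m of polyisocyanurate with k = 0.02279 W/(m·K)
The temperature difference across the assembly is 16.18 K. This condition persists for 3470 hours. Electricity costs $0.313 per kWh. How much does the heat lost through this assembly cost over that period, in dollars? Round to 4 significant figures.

333.0 dollars

0.1484/0.02438 = 6.087
0.01207/0.02279 = 0.52962
R_total = 0.1163 + 6.087 + 0.52962 = 6.7329 m²·K/W
Q = 127.6 × 16.18 / 6.7329 = 306.64 W
E = 306.64 W × 3470 h / 1000 = 1064 kWh
Cost = 1064 × 0.313 = $333.04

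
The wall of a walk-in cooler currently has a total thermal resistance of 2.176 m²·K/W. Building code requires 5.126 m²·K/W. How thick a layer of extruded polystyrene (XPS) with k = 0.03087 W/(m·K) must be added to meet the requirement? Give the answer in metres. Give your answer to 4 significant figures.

ΔR = 5.126 − 2.176 = 2.95 m²·K/W
L = ΔR × k = 2.95 × 0.03087 = 0.091067 m

0.09107 m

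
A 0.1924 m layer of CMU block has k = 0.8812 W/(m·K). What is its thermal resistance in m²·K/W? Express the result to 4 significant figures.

R = L/k = 0.1924/0.8812 = 0.21834 m²·K/W

0.2183 m²·K/W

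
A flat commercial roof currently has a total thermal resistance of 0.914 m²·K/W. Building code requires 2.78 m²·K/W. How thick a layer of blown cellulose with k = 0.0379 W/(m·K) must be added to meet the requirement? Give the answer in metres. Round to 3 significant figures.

0.0707 m

ΔR = 2.78 − 0.914 = 1.866 m²·K/W
L = ΔR × k = 1.866 × 0.0379 = 0.07072 m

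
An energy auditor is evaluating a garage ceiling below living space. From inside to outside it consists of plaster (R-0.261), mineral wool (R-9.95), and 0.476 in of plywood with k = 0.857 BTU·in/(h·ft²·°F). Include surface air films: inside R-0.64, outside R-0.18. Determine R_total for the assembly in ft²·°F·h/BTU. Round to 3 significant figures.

0.476/0.857 = 0.5554
R_total = 0.64 + 0.261 + 9.95 + 0.5554 + 0.18 = 11.59 ft²·°F·h/BTU

11.6 ft²·°F·h/BTU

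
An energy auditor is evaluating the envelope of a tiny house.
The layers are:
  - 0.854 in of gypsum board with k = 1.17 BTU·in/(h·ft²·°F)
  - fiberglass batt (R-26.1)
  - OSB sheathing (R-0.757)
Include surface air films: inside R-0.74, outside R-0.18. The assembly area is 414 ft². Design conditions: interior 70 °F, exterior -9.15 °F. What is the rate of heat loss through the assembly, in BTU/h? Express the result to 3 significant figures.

1150 BTU/h

0.854/1.17 = 0.7299
R_total = 0.74 + 0.7299 + 26.1 + 0.757 + 0.18 = 28.51 ft²·°F·h/BTU
Q = A·ΔT/R = 414 × (70 − (-9.15)) / 28.51 = 1149 BTU/h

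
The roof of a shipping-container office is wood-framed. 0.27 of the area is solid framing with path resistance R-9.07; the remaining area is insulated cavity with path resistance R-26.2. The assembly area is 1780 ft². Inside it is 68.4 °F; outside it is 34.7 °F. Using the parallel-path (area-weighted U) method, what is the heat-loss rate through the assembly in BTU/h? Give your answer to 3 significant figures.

3460 BTU/h

U_eff = 0.73/26.2 + 0.27/9.07 = 0.02786 + 0.02977 = 0.05763
R_eff = 1/U_eff = 17.35 ft²·°F·h/BTU
Q = 1780 × (68.4 − 34.7) / 17.35 = 3457 BTU/h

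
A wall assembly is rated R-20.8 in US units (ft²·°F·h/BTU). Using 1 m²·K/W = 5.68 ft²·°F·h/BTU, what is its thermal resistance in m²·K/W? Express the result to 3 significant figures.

R_SI = 20.8/5.68 = 3.662

3.66 m²·K/W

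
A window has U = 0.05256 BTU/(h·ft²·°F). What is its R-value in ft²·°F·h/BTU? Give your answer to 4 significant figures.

R = 1/U = 1/0.05256 = 19.026

19.03 ft²·°F·h/BTU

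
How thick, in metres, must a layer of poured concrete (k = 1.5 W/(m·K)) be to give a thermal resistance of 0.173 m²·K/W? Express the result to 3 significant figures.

L = R·k = 0.173 × 1.5 = 0.2595 m

0.259 m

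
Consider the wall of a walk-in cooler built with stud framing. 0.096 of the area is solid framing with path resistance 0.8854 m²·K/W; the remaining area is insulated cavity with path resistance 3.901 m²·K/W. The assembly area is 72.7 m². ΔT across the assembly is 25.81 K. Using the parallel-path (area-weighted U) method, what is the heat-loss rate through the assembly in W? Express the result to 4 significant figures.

U_eff = 0.904/3.901 + 0.096/0.8854 = 0.23174 + 0.10843 = 0.34016
R_eff = 1/U_eff = 2.9398 m²·K/W
Q = 72.7 × 25.81 / 2.9398 = 638.27 W

638.3 W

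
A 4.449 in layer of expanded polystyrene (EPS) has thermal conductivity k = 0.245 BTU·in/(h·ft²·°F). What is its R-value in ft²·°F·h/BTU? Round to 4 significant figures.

18.16 ft²·°F·h/BTU

R = L/k = 4.449/0.245 = 18.159 ft²·°F·h/BTU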